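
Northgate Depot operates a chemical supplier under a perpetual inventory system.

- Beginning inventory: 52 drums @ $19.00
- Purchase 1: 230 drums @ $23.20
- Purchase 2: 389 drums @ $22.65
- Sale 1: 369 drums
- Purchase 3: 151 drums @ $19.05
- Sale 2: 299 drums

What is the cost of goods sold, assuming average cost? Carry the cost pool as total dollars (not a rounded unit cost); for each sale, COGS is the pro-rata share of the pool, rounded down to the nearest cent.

COGS = $14,717.78

After Beginning: 52 on hand, pool $988.00 (≈ $19.0000 each)
After Purchase 1: 282 on hand, pool $6,324.00 (≈ $22.4255 each)
After Purchase 2: 671 on hand, pool $15,134.85 (≈ $22.5557 each)
Sale 1, sell 369: 369/671 × $15,134.85 → $8,323.03
After Purchase 3: 453 on hand, pool $9,688.37 (≈ $21.3871 each)
Sale 2, sell 299: 299/453 × $9,688.37 → $6,394.75
Total COGS = $8,323.03 + $6,394.75 = $14,717.78
Ending inventory (cost pool remaining) = $3,293.62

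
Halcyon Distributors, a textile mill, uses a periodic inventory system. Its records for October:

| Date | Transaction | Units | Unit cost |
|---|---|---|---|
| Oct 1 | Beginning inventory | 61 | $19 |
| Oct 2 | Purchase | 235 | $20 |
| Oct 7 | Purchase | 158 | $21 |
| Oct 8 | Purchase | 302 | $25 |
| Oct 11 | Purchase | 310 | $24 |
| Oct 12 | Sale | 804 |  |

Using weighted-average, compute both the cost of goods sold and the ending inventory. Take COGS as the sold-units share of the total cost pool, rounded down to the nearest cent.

COGS = $18,227.26; ending inventory = $5,939.74

Oct 12, sell 804: 804/1066 × $24,167.00 → $18,227.26
Ending inventory (cost pool remaining) = $5,939.74
Check: goods available $24,167.00 = COGS $18,227.26 + ending $5,939.74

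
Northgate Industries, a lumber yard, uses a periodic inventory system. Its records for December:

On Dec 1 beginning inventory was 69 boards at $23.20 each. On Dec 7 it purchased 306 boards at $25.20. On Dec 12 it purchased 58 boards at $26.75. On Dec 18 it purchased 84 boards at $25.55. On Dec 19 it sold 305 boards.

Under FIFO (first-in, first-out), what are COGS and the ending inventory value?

COGS = $7,548.00; ending inventory = $5,461.70

Dec 19, 305 sold [FIFO — oldest first]: 69 @ $23.20 + 236 @ $25.20 = $7,548.00
Ending inventory: 70 @ $25.20 + 58 @ $26.75 + 84 @ $25.55 = $5,461.70
Check: goods available $13,009.70 = COGS $7,548.00 + ending $5,461.70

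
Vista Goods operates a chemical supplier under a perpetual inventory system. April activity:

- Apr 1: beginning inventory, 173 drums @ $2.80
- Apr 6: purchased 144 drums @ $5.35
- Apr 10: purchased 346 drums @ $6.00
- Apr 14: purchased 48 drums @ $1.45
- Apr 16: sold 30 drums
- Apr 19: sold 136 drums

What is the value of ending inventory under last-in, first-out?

Apr 16, 30 sold [LIFO — newest first]: 30 @ $1.45 = $43.50
Apr 19, 136 sold [LIFO — newest first]: 18 @ $1.45 + 118 @ $6.00 = $734.10
Total COGS = $43.50 + $734.10 = $777.60
Ending inventory: 173 @ $2.80 + 144 @ $5.35 + 228 @ $6.00 = $2,622.80

Ending inventory = $2,622.80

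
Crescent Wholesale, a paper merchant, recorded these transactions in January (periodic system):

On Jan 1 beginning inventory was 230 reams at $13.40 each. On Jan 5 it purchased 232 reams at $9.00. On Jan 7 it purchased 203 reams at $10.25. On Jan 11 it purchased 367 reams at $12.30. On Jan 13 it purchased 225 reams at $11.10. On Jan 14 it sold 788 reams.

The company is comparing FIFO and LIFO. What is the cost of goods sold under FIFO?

COGS = $8,763.65

FIFO COGS: 230 @ $13.40 + 232 @ $9.00 + 203 @ $10.25 + 123 @ $12.30 = $8,763.65
LIFO COGS: 225 @ $11.10 + 367 @ $12.30 + 196 @ $10.25 = $9,020.60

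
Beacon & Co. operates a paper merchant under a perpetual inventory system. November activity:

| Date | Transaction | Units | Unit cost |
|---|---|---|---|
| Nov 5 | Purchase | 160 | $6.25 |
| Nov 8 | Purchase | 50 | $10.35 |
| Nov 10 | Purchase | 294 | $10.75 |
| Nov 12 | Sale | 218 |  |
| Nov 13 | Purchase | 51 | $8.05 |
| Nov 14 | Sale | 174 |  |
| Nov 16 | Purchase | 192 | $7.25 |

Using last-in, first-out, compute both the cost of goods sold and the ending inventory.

COGS = $4,057.50; ending inventory = $2,423.05

Nov 12, 218 sold [LIFO — newest first]: 218 @ $10.75 = $2,343.50
Nov 14, 174 sold [LIFO — newest first]: 51 @ $8.05 + 76 @ $10.75 + 47 @ $10.35 = $1,714.00
Total COGS = $2,343.50 + $1,714.00 = $4,057.50
Ending inventory: 160 @ $6.25 + 3 @ $10.35 + 192 @ $7.25 = $2,423.05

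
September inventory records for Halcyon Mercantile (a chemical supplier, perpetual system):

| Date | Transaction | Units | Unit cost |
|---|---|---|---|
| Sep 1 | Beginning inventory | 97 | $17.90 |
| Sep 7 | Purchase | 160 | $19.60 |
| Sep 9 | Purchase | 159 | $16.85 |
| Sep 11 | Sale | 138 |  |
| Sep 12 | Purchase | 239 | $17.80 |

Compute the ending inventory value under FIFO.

Ending inventory = $9,265.75

Sep 11, 138 sold [FIFO — oldest first]: 97 @ $17.90 + 41 @ $19.60 = $2,539.90
Ending inventory: 119 @ $19.60 + 159 @ $16.85 + 239 @ $17.80 = $9,265.75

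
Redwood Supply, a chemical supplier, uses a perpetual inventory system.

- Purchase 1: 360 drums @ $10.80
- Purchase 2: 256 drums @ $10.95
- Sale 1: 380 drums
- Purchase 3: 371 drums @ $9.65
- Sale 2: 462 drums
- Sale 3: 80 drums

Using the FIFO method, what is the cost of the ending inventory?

Ending inventory = $627.25

Sale 1 (380) [FIFO — oldest first]: 360 @ $10.80 + 20 @ $10.95 = $4,107.00
Sale 2 (462) [FIFO — oldest first]: 236 @ $10.95 + 226 @ $9.65 = $4,765.10
Sale 3 (80) [FIFO — oldest first]: 80 @ $9.65 = $772.00
Total COGS = $4,107.00 + $4,765.10 + $772.00 = $9,644.10
Ending inventory: 65 @ $9.65 = $627.25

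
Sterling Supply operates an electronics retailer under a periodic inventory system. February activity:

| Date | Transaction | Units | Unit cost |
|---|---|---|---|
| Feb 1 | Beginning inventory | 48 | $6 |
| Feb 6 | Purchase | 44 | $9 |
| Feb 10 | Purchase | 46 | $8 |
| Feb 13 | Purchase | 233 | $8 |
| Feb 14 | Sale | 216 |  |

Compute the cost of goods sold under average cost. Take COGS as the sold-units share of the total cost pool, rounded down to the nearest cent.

COGS = $1,697.72

Feb 14, sell 216: 216/371 × $2,916.00 → $1,697.72
Ending inventory (cost pool remaining) = $1,218.28
Check: goods available $2,916.00 = COGS $1,697.72 + ending $1,218.28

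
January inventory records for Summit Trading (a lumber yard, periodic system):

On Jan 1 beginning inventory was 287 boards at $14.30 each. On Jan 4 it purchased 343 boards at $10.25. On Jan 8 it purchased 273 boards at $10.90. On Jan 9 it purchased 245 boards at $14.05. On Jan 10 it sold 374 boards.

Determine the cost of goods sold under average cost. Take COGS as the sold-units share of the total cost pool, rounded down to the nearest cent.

COGS = $4,573.29

Jan 10, sell 374: 374/1148 × $14,037.80 → $4,573.29
Ending inventory (cost pool remaining) = $9,464.51
Check: goods available $14,037.80 = COGS $4,573.29 + ending $9,464.51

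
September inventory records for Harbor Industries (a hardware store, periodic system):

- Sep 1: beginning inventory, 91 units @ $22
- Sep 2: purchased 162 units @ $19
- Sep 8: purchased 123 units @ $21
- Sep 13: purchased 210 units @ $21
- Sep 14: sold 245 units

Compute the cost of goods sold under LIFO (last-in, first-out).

COGS = $5,145

Sep 14, 245 sold [LIFO — newest first]: 210 @ $21 + 35 @ $21 = $5,145
Ending inventory: 91 @ $22 + 162 @ $19 + 88 @ $21 = $6,928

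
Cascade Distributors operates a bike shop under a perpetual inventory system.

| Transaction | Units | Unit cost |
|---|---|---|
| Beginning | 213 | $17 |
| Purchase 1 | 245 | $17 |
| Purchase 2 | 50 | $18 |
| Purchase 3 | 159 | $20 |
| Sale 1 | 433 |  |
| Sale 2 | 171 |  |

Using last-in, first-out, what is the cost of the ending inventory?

Ending inventory = $1,071

Sale 1 (433) [LIFO — newest first]: 159 @ $20 + 50 @ $18 + 224 @ $17 = $7,888
Sale 2 (171) [LIFO — newest first]: 21 @ $17 + 150 @ $17 = $2,907
Total COGS = $7,888 + $2,907 = $10,795
Ending inventory: 63 @ $17 = $1,071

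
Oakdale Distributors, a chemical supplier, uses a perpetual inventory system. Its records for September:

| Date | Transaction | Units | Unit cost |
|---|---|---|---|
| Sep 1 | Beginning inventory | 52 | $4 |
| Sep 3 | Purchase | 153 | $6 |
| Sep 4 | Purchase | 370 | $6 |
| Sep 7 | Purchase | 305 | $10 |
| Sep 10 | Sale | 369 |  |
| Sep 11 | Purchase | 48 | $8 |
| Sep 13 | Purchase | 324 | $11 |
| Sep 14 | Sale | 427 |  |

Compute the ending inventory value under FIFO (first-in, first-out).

Ending inventory = $4,788

Sep 10, 369 sold [FIFO — oldest first]: 52 @ $4 + 153 @ $6 + 164 @ $6 = $2,110
Sep 14, 427 sold [FIFO — oldest first]: 206 @ $6 + 221 @ $10 = $3,446
Total COGS = $2,110 + $3,446 = $5,556
Ending inventory: 84 @ $10 + 48 @ $8 + 324 @ $11 = $4,788
Check: goods available $10,344 = COGS $5,556 + ending $4,788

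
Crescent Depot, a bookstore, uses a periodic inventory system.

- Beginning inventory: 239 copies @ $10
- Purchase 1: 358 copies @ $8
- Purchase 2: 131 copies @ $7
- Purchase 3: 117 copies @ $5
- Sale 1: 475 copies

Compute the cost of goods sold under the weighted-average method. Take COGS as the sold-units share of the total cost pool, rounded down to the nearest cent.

Sale 1, sell 475: 475/845 × $6,756.00 → $3,797.75
Ending inventory (cost pool remaining) = $2,958.25

COGS = $3,797.75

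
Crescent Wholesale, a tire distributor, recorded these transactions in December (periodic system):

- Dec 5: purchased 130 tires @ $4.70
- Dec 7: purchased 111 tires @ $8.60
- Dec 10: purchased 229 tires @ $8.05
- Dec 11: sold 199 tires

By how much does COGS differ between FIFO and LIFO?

$397.55

FIFO COGS: 130 @ $4.70 + 69 @ $8.60 = $1,204.40
LIFO COGS: 199 @ $8.05 = $1,601.95
Difference = |$1,204.40 − $1,601.95| = $397.55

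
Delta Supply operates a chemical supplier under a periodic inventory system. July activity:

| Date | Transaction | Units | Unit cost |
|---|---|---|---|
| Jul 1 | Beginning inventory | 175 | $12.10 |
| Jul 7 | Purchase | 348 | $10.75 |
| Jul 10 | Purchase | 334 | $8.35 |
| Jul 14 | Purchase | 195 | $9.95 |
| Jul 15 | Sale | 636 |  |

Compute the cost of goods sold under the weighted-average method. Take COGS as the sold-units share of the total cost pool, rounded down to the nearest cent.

COGS = $6,400.89

Jul 15, sell 636: 636/1052 × $10,587.65 → $6,400.89
Ending inventory (cost pool remaining) = $4,186.76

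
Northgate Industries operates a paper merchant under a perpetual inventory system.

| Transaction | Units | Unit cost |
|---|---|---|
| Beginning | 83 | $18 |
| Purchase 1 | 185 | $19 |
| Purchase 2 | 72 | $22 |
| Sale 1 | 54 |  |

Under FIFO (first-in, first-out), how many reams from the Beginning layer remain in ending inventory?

29

Sale 1 (54) [FIFO — oldest first]: 54 @ $18 = $972
Ending inventory: 29 @ $18 + 185 @ $19 + 72 @ $22 = $5,621
Check: goods available $6,593 = COGS $972 + ending $5,621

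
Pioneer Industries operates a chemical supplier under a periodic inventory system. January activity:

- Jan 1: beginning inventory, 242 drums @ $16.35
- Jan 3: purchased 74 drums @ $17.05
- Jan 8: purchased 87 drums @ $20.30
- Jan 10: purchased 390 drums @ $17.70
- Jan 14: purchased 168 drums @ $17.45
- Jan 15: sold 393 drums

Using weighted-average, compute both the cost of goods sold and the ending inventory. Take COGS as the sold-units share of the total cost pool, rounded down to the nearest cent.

COGS = $6,878.15; ending inventory = $9,940.95

Jan 15, sell 393: 393/961 × $16,819.10 → $6,878.15
Ending inventory (cost pool remaining) = $9,940.95
Check: goods available $16,819.10 = COGS $6,878.15 + ending $9,940.95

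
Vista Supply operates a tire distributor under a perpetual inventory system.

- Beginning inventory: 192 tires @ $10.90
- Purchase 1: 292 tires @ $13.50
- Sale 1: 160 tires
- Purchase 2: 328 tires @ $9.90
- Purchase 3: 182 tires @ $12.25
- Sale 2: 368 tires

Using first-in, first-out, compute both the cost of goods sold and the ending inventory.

Sale 1 (160) [FIFO — oldest first]: 160 @ $10.90 = $1,744.00
Sale 2 (368) [FIFO — oldest first]: 32 @ $10.90 + 292 @ $13.50 + 44 @ $9.90 = $4,726.40
Total COGS = $1,744.00 + $4,726.40 = $6,470.40
Ending inventory: 284 @ $9.90 + 182 @ $12.25 = $5,041.10
Check: goods available $11,511.50 = COGS $6,470.40 + ending $5,041.10

COGS = $6,470.40; ending inventory = $5,041.10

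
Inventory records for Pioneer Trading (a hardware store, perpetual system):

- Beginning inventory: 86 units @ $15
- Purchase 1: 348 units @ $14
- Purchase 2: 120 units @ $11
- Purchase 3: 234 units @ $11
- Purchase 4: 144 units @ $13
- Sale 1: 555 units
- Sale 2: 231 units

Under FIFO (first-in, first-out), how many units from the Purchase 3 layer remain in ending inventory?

Sale 1 (555) [FIFO — oldest first]: 86 @ $15 + 348 @ $14 + 120 @ $11 + 1 @ $11 = $7,493
Sale 2 (231) [FIFO — oldest first]: 231 @ $11 = $2,541
Total COGS = $7,493 + $2,541 = $10,034
Ending inventory: 2 @ $11 + 144 @ $13 = $1,894
Check: goods available $11,928 = COGS $10,034 + ending $1,894

2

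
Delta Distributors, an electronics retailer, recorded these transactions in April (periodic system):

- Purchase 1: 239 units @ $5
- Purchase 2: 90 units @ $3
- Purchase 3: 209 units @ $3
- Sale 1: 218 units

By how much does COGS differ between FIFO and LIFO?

$436

FIFO COGS: 218 @ $5 = $1,090
LIFO COGS: 209 @ $3 + 9 @ $3 = $654
Difference = |$1,090 − $654| = $436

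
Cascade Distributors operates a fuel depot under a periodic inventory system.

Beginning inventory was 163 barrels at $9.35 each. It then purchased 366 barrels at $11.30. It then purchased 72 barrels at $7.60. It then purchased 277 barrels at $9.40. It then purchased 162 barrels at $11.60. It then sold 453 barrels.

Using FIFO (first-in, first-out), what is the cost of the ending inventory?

Ending inventory = $5,889.00

Sale 1 (453) [FIFO — oldest first]: 163 @ $9.35 + 290 @ $11.30 = $4,801.05
Ending inventory: 76 @ $11.30 + 72 @ $7.60 + 277 @ $9.40 + 162 @ $11.60 = $5,889.00
Check: goods available $10,690.05 = COGS $4,801.05 + ending $5,889.00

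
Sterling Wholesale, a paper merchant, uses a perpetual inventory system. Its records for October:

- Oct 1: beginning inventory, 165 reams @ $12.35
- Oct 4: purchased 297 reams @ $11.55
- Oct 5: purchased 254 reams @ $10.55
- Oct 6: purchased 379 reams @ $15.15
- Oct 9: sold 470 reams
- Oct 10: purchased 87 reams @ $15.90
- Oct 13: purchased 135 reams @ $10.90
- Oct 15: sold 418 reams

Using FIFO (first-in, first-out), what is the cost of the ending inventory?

Oct 9, 470 sold [FIFO — oldest first]: 165 @ $12.35 + 297 @ $11.55 + 8 @ $10.55 = $5,552.50
Oct 15, 418 sold [FIFO — oldest first]: 246 @ $10.55 + 172 @ $15.15 = $5,201.10
Total COGS = $5,552.50 + $5,201.10 = $10,753.60
Ending inventory: 207 @ $15.15 + 87 @ $15.90 + 135 @ $10.90 = $5,990.85

Ending inventory = $5,990.85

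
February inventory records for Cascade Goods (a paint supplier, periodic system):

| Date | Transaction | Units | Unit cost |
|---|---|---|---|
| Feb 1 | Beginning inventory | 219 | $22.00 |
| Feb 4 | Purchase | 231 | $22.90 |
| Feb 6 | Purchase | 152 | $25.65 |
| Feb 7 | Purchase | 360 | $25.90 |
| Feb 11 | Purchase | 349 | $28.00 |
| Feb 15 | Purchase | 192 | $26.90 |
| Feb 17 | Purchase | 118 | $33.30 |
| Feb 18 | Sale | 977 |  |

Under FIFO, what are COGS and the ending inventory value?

Feb 18, 977 sold [FIFO — oldest first]: 219 @ $22.00 + 231 @ $22.90 + 152 @ $25.65 + 360 @ $25.90 + 15 @ $28.00 = $23,750.70
Ending inventory: 334 @ $28.00 + 192 @ $26.90 + 118 @ $33.30 = $18,446.20

COGS = $23,750.70; ending inventory = $18,446.20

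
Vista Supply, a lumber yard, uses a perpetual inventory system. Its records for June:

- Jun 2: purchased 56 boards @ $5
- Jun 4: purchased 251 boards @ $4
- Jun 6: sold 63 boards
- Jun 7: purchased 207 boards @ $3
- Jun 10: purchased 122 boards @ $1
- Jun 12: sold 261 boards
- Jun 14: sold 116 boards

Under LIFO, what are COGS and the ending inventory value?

COGS = $1,187; ending inventory = $840

Jun 6, 63 sold [LIFO — newest first]: 63 @ $4 = $252
Jun 12, 261 sold [LIFO — newest first]: 122 @ $1 + 139 @ $3 = $539
Jun 14, 116 sold [LIFO — newest first]: 68 @ $3 + 48 @ $4 = $396
Total COGS = $252 + $539 + $396 = $1,187
Ending inventory: 56 @ $5 + 140 @ $4 = $840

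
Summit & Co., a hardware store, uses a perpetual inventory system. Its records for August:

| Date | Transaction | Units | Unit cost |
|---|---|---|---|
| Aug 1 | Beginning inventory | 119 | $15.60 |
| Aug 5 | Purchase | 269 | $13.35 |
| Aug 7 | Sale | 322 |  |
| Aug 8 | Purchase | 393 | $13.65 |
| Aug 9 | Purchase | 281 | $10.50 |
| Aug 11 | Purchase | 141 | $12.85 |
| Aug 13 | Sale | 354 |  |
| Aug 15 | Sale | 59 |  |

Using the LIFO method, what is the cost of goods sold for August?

Aug 7, 322 sold [LIFO — newest first]: 269 @ $13.35 + 53 @ $15.60 = $4,417.95
Aug 13, 354 sold [LIFO — newest first]: 141 @ $12.85 + 213 @ $10.50 = $4,048.35
Aug 15, 59 sold [LIFO — newest first]: 59 @ $10.50 = $619.50
Total COGS = $4,417.95 + $4,048.35 + $619.50 = $9,085.80
Ending inventory: 66 @ $15.60 + 393 @ $13.65 + 9 @ $10.50 = $6,488.55

COGS = $9,085.80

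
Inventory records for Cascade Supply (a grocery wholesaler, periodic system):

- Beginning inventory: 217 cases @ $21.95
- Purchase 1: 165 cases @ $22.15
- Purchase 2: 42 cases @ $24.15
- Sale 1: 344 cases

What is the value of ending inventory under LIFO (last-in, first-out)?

Ending inventory = $1,756.00

Sale 1 (344) [LIFO — newest first]: 42 @ $24.15 + 165 @ $22.15 + 137 @ $21.95 = $7,676.20
Ending inventory: 80 @ $21.95 = $1,756.00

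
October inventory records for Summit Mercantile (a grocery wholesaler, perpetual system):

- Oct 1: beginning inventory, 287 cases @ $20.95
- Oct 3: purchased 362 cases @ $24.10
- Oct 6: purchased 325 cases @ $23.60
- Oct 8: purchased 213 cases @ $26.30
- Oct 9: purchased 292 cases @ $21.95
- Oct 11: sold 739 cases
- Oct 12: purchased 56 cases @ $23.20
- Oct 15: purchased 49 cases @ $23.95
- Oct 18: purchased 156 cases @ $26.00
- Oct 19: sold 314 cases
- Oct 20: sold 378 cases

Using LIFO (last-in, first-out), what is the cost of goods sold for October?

COGS = $34,404.05

Oct 11, 739 sold [LIFO — newest first]: 292 @ $21.95 + 213 @ $26.30 + 234 @ $23.60 = $17,533.70
Oct 19, 314 sold [LIFO — newest first]: 156 @ $26.00 + 49 @ $23.95 + 56 @ $23.20 + 53 @ $23.60 = $7,779.55
Oct 20, 378 sold [LIFO — newest first]: 38 @ $23.60 + 340 @ $24.10 = $9,090.80
Total COGS = $17,533.70 + $7,779.55 + $9,090.80 = $34,404.05
Ending inventory: 287 @ $20.95 + 22 @ $24.10 = $6,542.85
Check: goods available $40,946.90 = COGS $34,404.05 + ending $6,542.85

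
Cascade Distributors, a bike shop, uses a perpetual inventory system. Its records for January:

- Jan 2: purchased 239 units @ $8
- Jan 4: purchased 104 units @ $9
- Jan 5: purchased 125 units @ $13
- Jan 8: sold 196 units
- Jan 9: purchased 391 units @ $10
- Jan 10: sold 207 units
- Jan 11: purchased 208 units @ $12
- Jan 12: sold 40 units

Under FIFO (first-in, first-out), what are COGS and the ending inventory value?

COGS = $4,148; ending inventory = $6,731

Jan 8, 196 sold [FIFO — oldest first]: 196 @ $8 = $1,568
Jan 10, 207 sold [FIFO — oldest first]: 43 @ $8 + 104 @ $9 + 60 @ $13 = $2,060
Jan 12, 40 sold [FIFO — oldest first]: 40 @ $13 = $520
Total COGS = $1,568 + $2,060 + $520 = $4,148
Ending inventory: 25 @ $13 + 391 @ $10 + 208 @ $12 = $6,731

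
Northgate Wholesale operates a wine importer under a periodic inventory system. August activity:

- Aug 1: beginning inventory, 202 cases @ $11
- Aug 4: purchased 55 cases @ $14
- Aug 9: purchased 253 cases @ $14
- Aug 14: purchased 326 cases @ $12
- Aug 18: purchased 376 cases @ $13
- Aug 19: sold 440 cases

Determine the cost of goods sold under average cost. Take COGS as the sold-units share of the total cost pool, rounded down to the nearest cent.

COGS = $5,566.79

Aug 19, sell 440: 440/1212 × $15,334.00 → $5,566.79
Ending inventory (cost pool remaining) = $9,767.21
Check: goods available $15,334.00 = COGS $5,566.79 + ending $9,767.21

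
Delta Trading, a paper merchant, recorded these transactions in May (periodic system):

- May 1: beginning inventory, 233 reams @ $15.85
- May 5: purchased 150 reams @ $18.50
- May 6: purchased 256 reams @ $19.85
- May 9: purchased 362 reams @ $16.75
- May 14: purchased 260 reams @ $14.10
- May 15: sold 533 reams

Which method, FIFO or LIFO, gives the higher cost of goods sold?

FIFO

FIFO COGS: 233 @ $15.85 + 150 @ $18.50 + 150 @ $19.85 = $9,445.55
LIFO COGS: 260 @ $14.10 + 273 @ $16.75 = $8,238.75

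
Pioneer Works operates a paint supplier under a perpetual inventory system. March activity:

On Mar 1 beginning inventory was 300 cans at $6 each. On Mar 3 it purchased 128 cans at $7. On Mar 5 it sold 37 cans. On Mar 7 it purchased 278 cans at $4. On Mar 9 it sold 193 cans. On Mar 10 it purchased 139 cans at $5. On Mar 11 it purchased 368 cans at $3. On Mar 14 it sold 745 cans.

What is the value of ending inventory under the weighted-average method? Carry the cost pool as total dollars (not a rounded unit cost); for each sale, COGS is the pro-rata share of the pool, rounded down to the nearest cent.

After Mar 1: 300 on hand, pool $1,800.00 (≈ $6.0000 each)
After Mar 3: 428 on hand, pool $2,696.00 (≈ $6.2991 each)
Mar 5, sell 37: 37/428 × $2,696.00 → $233.06
After Mar 7: 669 on hand, pool $3,574.94 (≈ $5.3437 each)
Mar 9, sell 193: 193/669 × $3,574.94 → $1,031.33
After Mar 10: 615 on hand, pool $3,238.61 (≈ $5.2660 each)
After Mar 11: 983 on hand, pool $4,342.61 (≈ $4.4177 each)
Mar 14, sell 745: 745/983 × $4,342.61 → $3,291.19
Total COGS = $233.06 + $1,031.33 + $3,291.19 = $4,555.58
Ending inventory (cost pool remaining) = $1,051.42

Ending inventory = $1,051.42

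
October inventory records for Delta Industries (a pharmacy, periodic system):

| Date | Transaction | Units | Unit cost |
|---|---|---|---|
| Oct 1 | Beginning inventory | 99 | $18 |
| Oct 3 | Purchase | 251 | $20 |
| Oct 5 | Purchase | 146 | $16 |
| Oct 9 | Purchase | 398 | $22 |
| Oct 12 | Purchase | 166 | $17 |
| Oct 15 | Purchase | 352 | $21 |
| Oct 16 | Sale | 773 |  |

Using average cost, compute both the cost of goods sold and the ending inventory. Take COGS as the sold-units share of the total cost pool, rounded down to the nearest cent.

Oct 16, sell 773: 773/1412 × $28,108.00 → $15,387.73
Ending inventory (cost pool remaining) = $12,720.27
Check: goods available $28,108.00 = COGS $15,387.73 + ending $12,720.27

COGS = $15,387.73; ending inventory = $12,720.27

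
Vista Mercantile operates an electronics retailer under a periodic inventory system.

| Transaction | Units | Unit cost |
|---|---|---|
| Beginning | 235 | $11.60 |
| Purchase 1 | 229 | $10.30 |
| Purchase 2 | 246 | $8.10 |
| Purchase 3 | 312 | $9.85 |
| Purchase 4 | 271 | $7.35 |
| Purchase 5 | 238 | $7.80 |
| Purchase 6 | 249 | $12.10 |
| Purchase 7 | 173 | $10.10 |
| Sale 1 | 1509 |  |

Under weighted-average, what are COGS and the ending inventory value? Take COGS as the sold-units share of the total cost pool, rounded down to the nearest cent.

COGS = $14,494.24; ending inventory = $4,264.71

Sale 1, sell 1509: 1509/1953 × $18,758.95 → $14,494.24
Ending inventory (cost pool remaining) = $4,264.71
Check: goods available $18,758.95 = COGS $14,494.24 + ending $4,264.71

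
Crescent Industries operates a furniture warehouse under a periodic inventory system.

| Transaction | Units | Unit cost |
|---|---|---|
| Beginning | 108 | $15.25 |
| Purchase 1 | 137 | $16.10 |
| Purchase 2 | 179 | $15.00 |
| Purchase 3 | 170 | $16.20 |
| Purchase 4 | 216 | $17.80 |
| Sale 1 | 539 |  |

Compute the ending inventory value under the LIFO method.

Sale 1 (539) [LIFO — newest first]: 216 @ $17.80 + 170 @ $16.20 + 153 @ $15.00 = $8,893.80
Ending inventory: 108 @ $15.25 + 137 @ $16.10 + 26 @ $15.00 = $4,242.70

Ending inventory = $4,242.70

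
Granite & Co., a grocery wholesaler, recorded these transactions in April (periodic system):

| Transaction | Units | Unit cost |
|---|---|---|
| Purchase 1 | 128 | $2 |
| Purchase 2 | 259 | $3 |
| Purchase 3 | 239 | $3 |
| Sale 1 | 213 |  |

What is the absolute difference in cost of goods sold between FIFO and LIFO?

$128

FIFO COGS: 128 @ $2 + 85 @ $3 = $511
LIFO COGS: 213 @ $3 = $639
Difference = |$511 − $639| = $128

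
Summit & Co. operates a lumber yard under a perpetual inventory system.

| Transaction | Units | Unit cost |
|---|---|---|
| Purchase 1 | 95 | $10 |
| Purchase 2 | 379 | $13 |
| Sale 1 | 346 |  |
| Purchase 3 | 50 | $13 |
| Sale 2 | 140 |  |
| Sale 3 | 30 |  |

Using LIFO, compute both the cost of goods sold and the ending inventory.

Sale 1 (346) [LIFO — newest first]: 346 @ $13 = $4,498
Sale 2 (140) [LIFO — newest first]: 50 @ $13 + 33 @ $13 + 57 @ $10 = $1,649
Sale 3 (30) [LIFO — newest first]: 30 @ $10 = $300
Total COGS = $4,498 + $1,649 + $300 = $6,447
Ending inventory: 8 @ $10 = $80
Check: goods available $6,527 = COGS $6,447 + ending $80

COGS = $6,447; ending inventory = $80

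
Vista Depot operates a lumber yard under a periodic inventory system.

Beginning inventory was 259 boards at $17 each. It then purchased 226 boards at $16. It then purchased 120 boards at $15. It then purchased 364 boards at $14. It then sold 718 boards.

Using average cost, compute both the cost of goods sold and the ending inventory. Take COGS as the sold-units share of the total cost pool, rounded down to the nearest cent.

Sale 1, sell 718: 718/969 × $14,915.00 → $11,051.56
Ending inventory (cost pool remaining) = $3,863.44

COGS = $11,051.56; ending inventory = $3,863.44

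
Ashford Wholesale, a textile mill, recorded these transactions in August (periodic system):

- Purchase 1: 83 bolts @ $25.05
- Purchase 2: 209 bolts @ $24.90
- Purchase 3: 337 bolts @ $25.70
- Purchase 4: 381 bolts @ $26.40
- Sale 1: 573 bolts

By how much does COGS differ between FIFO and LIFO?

$487.85

FIFO COGS: 83 @ $25.05 + 209 @ $24.90 + 281 @ $25.70 = $14,504.95
LIFO COGS: 381 @ $26.40 + 192 @ $25.70 = $14,992.80
Difference = |$14,504.95 − $14,992.80| = $487.85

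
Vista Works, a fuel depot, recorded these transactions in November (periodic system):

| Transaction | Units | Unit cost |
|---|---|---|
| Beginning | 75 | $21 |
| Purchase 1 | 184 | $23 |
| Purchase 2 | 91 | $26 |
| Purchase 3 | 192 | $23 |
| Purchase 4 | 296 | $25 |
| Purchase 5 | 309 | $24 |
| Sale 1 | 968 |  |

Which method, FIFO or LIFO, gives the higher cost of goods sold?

FIFO COGS: 75 @ $21 + 184 @ $23 + 91 @ $26 + 192 @ $23 + 296 @ $25 + 130 @ $24 = $23,109
LIFO COGS: 309 @ $24 + 296 @ $25 + 192 @ $23 + 91 @ $26 + 80 @ $23 = $23,438

LIFO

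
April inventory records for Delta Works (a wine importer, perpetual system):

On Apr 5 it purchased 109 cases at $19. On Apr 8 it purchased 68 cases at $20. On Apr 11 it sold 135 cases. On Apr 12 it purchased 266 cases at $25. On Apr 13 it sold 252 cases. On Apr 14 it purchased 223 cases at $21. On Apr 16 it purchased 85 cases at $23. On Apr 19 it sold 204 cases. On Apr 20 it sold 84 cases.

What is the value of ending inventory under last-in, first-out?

Apr 11, 135 sold [LIFO — newest first]: 68 @ $20 + 67 @ $19 = $2,633
Apr 13, 252 sold [LIFO — newest first]: 252 @ $25 = $6,300
Apr 19, 204 sold [LIFO — newest first]: 85 @ $23 + 119 @ $21 = $4,454
Apr 20, 84 sold [LIFO — newest first]: 84 @ $21 = $1,764
Total COGS = $2,633 + $6,300 + $4,454 + $1,764 = $15,151
Ending inventory: 42 @ $19 + 14 @ $25 + 20 @ $21 = $1,568
Check: goods available $16,719 = COGS $15,151 + ending $1,568

Ending inventory = $1,568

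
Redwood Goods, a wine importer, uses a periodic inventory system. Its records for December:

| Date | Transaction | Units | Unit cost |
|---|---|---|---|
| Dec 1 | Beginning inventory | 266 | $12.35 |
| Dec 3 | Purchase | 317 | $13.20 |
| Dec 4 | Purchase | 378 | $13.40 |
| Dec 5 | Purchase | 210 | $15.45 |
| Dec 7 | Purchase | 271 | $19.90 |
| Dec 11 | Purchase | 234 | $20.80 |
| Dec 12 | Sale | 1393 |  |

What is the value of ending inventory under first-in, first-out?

Dec 12, 1393 sold [FIFO — oldest first]: 266 @ $12.35 + 317 @ $13.20 + 378 @ $13.40 + 210 @ $15.45 + 222 @ $19.90 = $20,197.00
Ending inventory: 49 @ $19.90 + 234 @ $20.80 = $5,842.30

Ending inventory = $5,842.30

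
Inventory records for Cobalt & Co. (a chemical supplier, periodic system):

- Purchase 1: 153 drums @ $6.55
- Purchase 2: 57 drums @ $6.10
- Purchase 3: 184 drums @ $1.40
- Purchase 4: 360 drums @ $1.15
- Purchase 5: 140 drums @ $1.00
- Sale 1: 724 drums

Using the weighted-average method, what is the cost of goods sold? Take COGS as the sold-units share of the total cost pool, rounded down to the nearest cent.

Sale 1, sell 724: 724/894 × $2,161.45 → $1,750.43
Ending inventory (cost pool remaining) = $411.02
Check: goods available $2,161.45 = COGS $1,750.43 + ending $411.02

COGS = $1,750.43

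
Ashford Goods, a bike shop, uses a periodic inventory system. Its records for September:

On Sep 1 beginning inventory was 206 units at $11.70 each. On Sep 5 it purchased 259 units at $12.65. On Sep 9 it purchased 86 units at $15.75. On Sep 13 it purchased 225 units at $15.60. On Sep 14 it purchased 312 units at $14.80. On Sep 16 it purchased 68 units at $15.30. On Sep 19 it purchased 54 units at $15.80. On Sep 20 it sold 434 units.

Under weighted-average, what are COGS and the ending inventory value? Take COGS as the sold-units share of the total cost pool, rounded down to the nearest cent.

COGS = $6,119.84; ending inventory = $10,942.41

Sep 20, sell 434: 434/1210 × $17,062.25 → $6,119.84
Ending inventory (cost pool remaining) = $10,942.41
Check: goods available $17,062.25 = COGS $6,119.84 + ending $10,942.41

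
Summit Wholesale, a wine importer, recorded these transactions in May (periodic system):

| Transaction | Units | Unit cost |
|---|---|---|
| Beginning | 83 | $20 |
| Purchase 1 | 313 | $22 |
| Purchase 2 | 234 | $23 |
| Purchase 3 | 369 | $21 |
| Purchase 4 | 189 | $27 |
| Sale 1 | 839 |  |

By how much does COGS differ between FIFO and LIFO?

FIFO COGS: 83 @ $20 + 313 @ $22 + 234 @ $23 + 209 @ $21 = $18,317
LIFO COGS: 189 @ $27 + 369 @ $21 + 234 @ $23 + 47 @ $22 = $19,268
Difference = |$18,317 − $19,268| = $951

$951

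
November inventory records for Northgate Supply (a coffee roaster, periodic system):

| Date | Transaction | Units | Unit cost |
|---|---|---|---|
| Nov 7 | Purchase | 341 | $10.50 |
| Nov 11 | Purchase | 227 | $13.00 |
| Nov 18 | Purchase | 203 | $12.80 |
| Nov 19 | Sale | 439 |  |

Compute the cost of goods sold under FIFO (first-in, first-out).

Nov 19, 439 sold [FIFO — oldest first]: 341 @ $10.50 + 98 @ $13.00 = $4,854.50
Ending inventory: 129 @ $13.00 + 203 @ $12.80 = $4,275.40
Check: goods available $9,129.90 = COGS $4,854.50 + ending $4,275.40

COGS = $4,854.50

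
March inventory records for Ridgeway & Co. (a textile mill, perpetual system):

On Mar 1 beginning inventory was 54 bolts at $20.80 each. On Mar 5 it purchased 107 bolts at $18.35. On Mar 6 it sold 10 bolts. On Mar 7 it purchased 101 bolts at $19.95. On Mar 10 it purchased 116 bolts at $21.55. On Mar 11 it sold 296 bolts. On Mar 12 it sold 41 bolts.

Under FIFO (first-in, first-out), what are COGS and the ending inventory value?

COGS = $6,933.35; ending inventory = $668.05

Mar 6, 10 sold [FIFO — oldest first]: 10 @ $20.80 = $208.00
Mar 11, 296 sold [FIFO — oldest first]: 44 @ $20.80 + 107 @ $18.35 + 101 @ $19.95 + 44 @ $21.55 = $5,841.80
Mar 12, 41 sold [FIFO — oldest first]: 41 @ $21.55 = $883.55
Total COGS = $208.00 + $5,841.80 + $883.55 = $6,933.35
Ending inventory: 31 @ $21.55 = $668.05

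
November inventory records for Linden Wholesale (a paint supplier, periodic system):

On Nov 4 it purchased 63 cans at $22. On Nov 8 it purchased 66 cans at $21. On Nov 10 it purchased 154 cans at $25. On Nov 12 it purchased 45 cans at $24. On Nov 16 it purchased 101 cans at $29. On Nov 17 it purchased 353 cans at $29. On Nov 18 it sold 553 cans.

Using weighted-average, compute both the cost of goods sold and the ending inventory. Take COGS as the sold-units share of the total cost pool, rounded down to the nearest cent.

COGS = $14,757.03; ending inventory = $6,110.97

Nov 18, sell 553: 553/782 × $20,868.00 → $14,757.03
Ending inventory (cost pool remaining) = $6,110.97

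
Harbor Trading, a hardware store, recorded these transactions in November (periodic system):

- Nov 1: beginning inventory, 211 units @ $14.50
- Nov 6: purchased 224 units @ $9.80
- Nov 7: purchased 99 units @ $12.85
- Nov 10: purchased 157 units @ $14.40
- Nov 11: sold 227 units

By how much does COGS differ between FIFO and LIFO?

FIFO COGS: 211 @ $14.50 + 16 @ $9.80 = $3,216.30
LIFO COGS: 157 @ $14.40 + 70 @ $12.85 = $3,160.30
Difference = |$3,216.30 − $3,160.30| = $56.00

$56.00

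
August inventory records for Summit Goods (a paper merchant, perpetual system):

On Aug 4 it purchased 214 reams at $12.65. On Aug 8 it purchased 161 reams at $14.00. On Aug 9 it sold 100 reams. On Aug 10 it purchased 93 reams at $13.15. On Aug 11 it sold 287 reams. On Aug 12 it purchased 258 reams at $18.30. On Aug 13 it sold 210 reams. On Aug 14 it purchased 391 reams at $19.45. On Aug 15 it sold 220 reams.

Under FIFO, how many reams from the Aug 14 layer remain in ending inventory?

300

Aug 9, 100 sold [FIFO — oldest first]: 100 @ $12.65 = $1,265.00
Aug 11, 287 sold [FIFO — oldest first]: 114 @ $12.65 + 161 @ $14.00 + 12 @ $13.15 = $3,853.90
Aug 13, 210 sold [FIFO — oldest first]: 81 @ $13.15 + 129 @ $18.30 = $3,425.85
Aug 15, 220 sold [FIFO — oldest first]: 129 @ $18.30 + 91 @ $19.45 = $4,130.65
Total COGS = $1,265.00 + $3,853.90 + $3,425.85 + $4,130.65 = $12,675.40
Ending inventory: 300 @ $19.45 = $5,835.00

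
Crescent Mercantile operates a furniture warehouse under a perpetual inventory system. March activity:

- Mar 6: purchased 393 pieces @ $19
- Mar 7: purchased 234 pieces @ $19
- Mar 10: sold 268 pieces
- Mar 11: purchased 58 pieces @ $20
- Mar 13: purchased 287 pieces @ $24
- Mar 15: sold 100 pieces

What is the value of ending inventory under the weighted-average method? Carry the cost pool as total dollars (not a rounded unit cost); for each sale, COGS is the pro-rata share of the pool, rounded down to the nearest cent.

After Mar 6: 393 on hand, pool $7,467.00 (≈ $19.0000 each)
After Mar 7: 627 on hand, pool $11,913.00 (≈ $19.0000 each)
Mar 10, sell 268: 268/627 × $11,913.00 → $5,092.00
After Mar 11: 417 on hand, pool $7,981.00 (≈ $19.1391 each)
After Mar 13: 704 on hand, pool $14,869.00 (≈ $21.1207 each)
Mar 15, sell 100: 100/704 × $14,869.00 → $2,112.07
Total COGS = $5,092.00 + $2,112.07 = $7,204.07
Ending inventory (cost pool remaining) = $12,756.93

Ending inventory = $12,756.93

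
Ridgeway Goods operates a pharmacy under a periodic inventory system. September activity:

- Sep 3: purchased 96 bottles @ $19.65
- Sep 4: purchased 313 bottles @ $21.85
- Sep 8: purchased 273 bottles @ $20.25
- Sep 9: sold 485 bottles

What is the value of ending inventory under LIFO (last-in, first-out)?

Ending inventory = $4,093.25

Sep 9, 485 sold [LIFO — newest first]: 273 @ $20.25 + 212 @ $21.85 = $10,160.45
Ending inventory: 96 @ $19.65 + 101 @ $21.85 = $4,093.25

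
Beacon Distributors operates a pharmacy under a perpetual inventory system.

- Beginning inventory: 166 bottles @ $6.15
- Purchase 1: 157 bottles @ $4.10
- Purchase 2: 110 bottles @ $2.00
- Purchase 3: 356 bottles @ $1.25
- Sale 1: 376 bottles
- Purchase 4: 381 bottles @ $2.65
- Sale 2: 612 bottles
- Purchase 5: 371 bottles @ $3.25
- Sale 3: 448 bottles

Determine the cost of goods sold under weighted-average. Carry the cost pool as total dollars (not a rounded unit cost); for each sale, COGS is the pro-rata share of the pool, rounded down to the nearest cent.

After Beginning: 166 on hand, pool $1,020.90 (≈ $6.1500 each)
After Purchase 1: 323 on hand, pool $1,664.60 (≈ $5.1536 each)
After Purchase 2: 433 on hand, pool $1,884.60 (≈ $4.3524 each)
After Purchase 3: 789 on hand, pool $2,329.60 (≈ $2.9526 each)
Sale 1, sell 376: 376/789 × $2,329.60 → $1,110.17
After Purchase 4: 794 on hand, pool $2,229.08 (≈ $2.8074 each)
Sale 2, sell 612: 612/794 × $2,229.08 → $1,718.13
After Purchase 5: 553 on hand, pool $1,716.70 (≈ $3.1043 each)
Sale 3, sell 448: 448/553 × $1,716.70 → $1,390.74
Total COGS = $1,110.17 + $1,718.13 + $1,390.74 = $4,219.04
Ending inventory (cost pool remaining) = $325.96
Check: goods available $4,545.00 = COGS $4,219.04 + ending $325.96

COGS = $4,219.04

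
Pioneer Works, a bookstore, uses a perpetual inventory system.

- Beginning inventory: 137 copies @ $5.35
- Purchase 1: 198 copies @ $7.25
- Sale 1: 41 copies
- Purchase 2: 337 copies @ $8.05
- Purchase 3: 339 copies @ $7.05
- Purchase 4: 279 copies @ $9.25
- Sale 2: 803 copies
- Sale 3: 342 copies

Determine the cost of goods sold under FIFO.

Sale 1 (41) [FIFO — oldest first]: 41 @ $5.35 = $219.35
Sale 2 (803) [FIFO — oldest first]: 96 @ $5.35 + 198 @ $7.25 + 337 @ $8.05 + 172 @ $7.05 = $5,874.55
Sale 3 (342) [FIFO — oldest first]: 167 @ $7.05 + 175 @ $9.25 = $2,796.10
Total COGS = $219.35 + $5,874.55 + $2,796.10 = $8,890.00
Ending inventory: 104 @ $9.25 = $962.00
Check: goods available $9,852.00 = COGS $8,890.00 + ending $962.00

COGS = $8,890.00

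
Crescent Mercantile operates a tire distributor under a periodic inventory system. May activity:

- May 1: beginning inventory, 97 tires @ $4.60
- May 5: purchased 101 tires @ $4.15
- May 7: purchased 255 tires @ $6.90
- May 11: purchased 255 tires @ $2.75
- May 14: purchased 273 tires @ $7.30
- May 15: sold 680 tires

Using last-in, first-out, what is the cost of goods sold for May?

COGS = $3,742.95

May 15, 680 sold [LIFO — newest first]: 273 @ $7.30 + 255 @ $2.75 + 152 @ $6.90 = $3,742.95
Ending inventory: 97 @ $4.60 + 101 @ $4.15 + 103 @ $6.90 = $1,576.05
Check: goods available $5,319.00 = COGS $3,742.95 + ending $1,576.05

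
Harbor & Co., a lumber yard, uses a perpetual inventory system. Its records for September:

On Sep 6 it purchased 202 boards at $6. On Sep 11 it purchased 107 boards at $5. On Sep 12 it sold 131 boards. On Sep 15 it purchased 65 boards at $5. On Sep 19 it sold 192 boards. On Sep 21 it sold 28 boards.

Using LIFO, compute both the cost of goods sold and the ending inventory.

COGS = $1,934; ending inventory = $138

Sep 12, 131 sold [LIFO — newest first]: 107 @ $5 + 24 @ $6 = $679
Sep 19, 192 sold [LIFO — newest first]: 65 @ $5 + 127 @ $6 = $1,087
Sep 21, 28 sold [LIFO — newest first]: 28 @ $6 = $168
Total COGS = $679 + $1,087 + $168 = $1,934
Ending inventory: 23 @ $6 = $138
Check: goods available $2,072 = COGS $1,934 + ending $138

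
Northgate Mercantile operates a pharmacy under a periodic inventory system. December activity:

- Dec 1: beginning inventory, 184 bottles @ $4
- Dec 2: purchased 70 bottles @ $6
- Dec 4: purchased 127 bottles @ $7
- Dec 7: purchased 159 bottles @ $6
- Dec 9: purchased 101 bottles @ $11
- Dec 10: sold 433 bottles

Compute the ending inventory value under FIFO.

Dec 10, 433 sold [FIFO — oldest first]: 184 @ $4 + 70 @ $6 + 127 @ $7 + 52 @ $6 = $2,357
Ending inventory: 107 @ $6 + 101 @ $11 = $1,753

Ending inventory = $1,753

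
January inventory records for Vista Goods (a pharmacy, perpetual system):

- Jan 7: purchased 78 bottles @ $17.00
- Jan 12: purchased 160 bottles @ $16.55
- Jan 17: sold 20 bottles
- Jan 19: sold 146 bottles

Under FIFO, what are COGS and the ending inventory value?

Jan 17, 20 sold [FIFO — oldest first]: 20 @ $17.00 = $340.00
Jan 19, 146 sold [FIFO — oldest first]: 58 @ $17.00 + 88 @ $16.55 = $2,442.40
Total COGS = $340.00 + $2,442.40 = $2,782.40
Ending inventory: 72 @ $16.55 = $1,191.60

COGS = $2,782.40; ending inventory = $1,191.60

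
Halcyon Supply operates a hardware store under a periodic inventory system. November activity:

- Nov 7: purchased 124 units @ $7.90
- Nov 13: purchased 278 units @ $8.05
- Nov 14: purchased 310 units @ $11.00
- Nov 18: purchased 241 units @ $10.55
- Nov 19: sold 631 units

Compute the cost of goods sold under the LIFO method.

Nov 19, 631 sold [LIFO — newest first]: 241 @ $10.55 + 310 @ $11.00 + 80 @ $8.05 = $6,596.55
Ending inventory: 124 @ $7.90 + 198 @ $8.05 = $2,573.50

COGS = $6,596.55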